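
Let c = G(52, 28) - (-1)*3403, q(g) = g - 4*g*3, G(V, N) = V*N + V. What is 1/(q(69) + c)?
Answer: 1/4152 ≈ 0.00024085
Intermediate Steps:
G(V, N) = V + N*V (G(V, N) = N*V + V = V + N*V)
q(g) = -11*g (q(g) = g - 12*g = -11*g)
c = 4911 (c = 52*(1 + 28) - (-1)*3403 = 52*29 - 1*(-3403) = 1508 + 3403 = 4911)
1/(q(69) + c) = 1/(-11*69 + 4911) = 1/(-759 + 4911) = 1/4152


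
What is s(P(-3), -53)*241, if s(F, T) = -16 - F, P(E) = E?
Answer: -3133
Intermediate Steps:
s(P(-3), -53)*241 = (-16 - 1*(-3))*241 = (-16 + 3)*241 = -13*241 = -3133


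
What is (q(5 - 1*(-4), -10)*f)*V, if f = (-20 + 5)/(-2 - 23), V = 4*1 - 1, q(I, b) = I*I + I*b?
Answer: -81/5 ≈ -16.200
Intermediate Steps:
q(I, b) = I² + I*b
V = 3 (V = 4 - 1 = 3)
f = ⅗ (f = -15/(-25) = -15*(-1/25) = ⅗ ≈ 0.60000)
(q(5 - 1*(-4), -10)*f)*V = (((5 - 1*(-4))*((5 - 1*(-4)) - 10))*(⅗))*3 = (((5 + 4)*((5 + 4) - 10))*(⅗))*3 = ((9*(9 - 10))*(⅗))*3 = ((9*(-1))*(⅗))*3 = -9*⅗*3 = -27/5*3 = -81/5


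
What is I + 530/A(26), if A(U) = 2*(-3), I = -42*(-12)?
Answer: 1247/3 ≈ 415.67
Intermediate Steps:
I = 504
A(U) = -6
I + 530/A(26) = 504 + 530/(-6) = 504 + 530*(-⅙) = 504 - 265/3 = 1247/3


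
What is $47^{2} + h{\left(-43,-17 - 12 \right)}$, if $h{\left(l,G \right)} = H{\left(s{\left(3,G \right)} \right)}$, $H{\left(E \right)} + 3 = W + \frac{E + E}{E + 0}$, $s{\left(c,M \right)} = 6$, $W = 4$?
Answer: $2212$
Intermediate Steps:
$H{\left(E \right)} = 3$ ($H{\left(E \right)} = -3 + \left(4 + \frac{E + E}{E + 0}\right) = -3 + \left(4 + \frac{2 E}{E}\right) = -3 + \left(4 + 2\right) = -3 + 6 = 3$)
$h{\left(l,G \right)} = 3$
$47^{2} + h{\left(-43,-17 - 12 \right)} = 47^{2} + 3 = 2209 + 3 = 2212$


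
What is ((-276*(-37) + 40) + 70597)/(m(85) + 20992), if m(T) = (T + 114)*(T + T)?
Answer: 80849/54822 ≈ 1.4748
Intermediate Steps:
m(T) = 2*T*(114 + T) (m(T) = (114 + T)*(2*T) = 2*T*(114 + T))
((-276*(-37) + 40) + 70597)/(m(85) + 20992) = ((-276*(-37) + 40) + 70597)/(2*85*(114 + 85) + 20992) = ((10212 + 40) + 70597)/(2*85*199 + 20992) = (10252 + 70597)/(33830 + 20992) = 80849/54822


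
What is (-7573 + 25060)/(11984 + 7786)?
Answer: 5829/6590 ≈ 0.88452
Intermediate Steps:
(-7573 + 25060)/(11984 + 7786) = 17487/19770 = 17487*(1/19770) = 5829/6590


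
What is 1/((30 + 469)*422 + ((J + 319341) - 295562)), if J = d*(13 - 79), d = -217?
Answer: 1/248679 ≈ 4.0212e-6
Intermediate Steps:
J = 14322 (J = -217*(13 - 79) = -217*(-66) = 14322)
1/((30 + 469)*422 + ((J + 319341) - 295562)) = 1/((30 + 469)*422 + ((14322 + 319341) - 295562)) = 1/(499*422 + (333663 - 295562)) = 1/(210578 + 38101) = 1/248679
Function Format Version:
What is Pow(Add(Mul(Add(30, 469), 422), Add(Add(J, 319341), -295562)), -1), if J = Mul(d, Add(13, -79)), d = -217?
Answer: Rational(1, 248679) ≈ 4.0212e-6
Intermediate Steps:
J = 14322 (J = Mul(-217, Add(13, -79)) = Mul(-217, -66) = 14322)
Pow(Add(Mul(Add(30, 469), 422), Add(Add(J, 319341), -295562)), -1) = Pow(Add(Mul(Add(30, 469), 422), Add(Add(14322, 319341), -295562)), -1) = Pow(Add(Mul(499, 422), Add(333663, -295562)), -1) = Pow(Add(210578, 38101), -1) = Pow(248679, -1) = Rational(1, 248679)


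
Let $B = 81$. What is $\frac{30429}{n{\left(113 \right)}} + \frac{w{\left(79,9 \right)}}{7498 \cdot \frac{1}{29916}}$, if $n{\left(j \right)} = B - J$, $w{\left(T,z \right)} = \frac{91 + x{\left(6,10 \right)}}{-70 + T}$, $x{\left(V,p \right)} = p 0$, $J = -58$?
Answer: $\frac{135100959}{521111} \approx 259.26$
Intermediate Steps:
$x{\left(V,p \right)} = 0$
$w{\left(T,z \right)} = \frac{91}{-70 + T}$ ($w{\left(T,z \right)} = \frac{91 + 0}{-70 + T} = \frac{91}{-70 + T}$)
$n{\left(j \right)} = 139$ ($n{\left(j \right)} = 81 - -58 = 81 + 58 = 139$)
$\frac{30429}{n{\left(113 \right)}} + \frac{w{\left(79,9 \right)}}{7498 \cdot \frac{1}{29916}} = \frac{30429}{139} + \frac{91 \frac{1}{-70 + 79}}{7498 \cdot \frac{1}{29916}} = 30429 \cdot \frac{1}{139} + \frac{91 \cdot \frac{1}{9}}{7498 \cdot \frac{1}{29916}} = \frac{30429}{139} + \frac{91 \cdot \frac{1}{9}}{\frac{3749}{14958}} = \frac{30429}{139} + \frac{91}{9} \cdot \frac{14958}{3749} = \frac{30429}{139} + \frac{151242}{3749} = \frac{135100959}{521111}$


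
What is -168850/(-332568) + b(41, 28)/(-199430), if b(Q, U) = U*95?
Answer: 234208033/473743116 ≈ 0.49438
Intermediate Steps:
b(Q, U) = 95*U
-168850/(-332568) + b(41, 28)/(-199430) = -168850/(-332568) + (95*28)/(-199430) = -168850*(-1/332568) + 2660*(-1/199430) = 84425/166284 - 38/2849 = 234208033/473743116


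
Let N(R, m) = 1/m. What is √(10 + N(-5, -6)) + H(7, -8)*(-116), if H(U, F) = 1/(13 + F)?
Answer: -116/5 + √354/6 ≈ -20.064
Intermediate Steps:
√(10 + N(-5, -6)) + H(7, -8)*(-116) = √(10 + 1/(-6)) - 116/(13 - 8) = √(10 - ⅙) - 116/5 = √(59/6) + (⅕)*(-116) = √354/6 - 116/5 = -116/5 + √354/6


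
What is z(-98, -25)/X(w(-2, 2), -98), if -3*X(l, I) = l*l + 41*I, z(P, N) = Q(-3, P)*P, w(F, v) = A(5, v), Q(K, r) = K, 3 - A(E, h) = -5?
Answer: 147/659 ≈ 0.22307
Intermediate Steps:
A(E, h) = 8 (A(E, h) = 3 - 1*(-5) = 3 + 5 = 8)
w(F, v) = 8
z(P, N) = -3*P
X(l, I) = -41*I/3 - l²/3 (X(l, I) = -(l*l + 41*I)/3 = -(l² + 41*I)/3 = -41*I/3 - l²/3)
z(-98, -25)/X(w(-2, 2), -98) = (-3*(-98))/(-41/3*(-98) - ⅓*8²) = 294/(4018/3 - ⅓*64) = 294/(4018/3 - 64/3) = 294/1318 = 294*(1/1318) = 147/659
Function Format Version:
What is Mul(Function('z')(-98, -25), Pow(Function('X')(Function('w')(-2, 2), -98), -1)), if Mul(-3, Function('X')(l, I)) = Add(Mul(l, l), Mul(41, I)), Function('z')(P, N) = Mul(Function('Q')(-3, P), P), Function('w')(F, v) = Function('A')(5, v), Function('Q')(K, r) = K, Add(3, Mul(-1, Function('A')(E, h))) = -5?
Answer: Rational(147, 659) ≈ 0.22307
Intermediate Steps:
Function('A')(E, h) = 8 (Function('A')(E, h) = Add(3, Mul(-1, -5)) = Add(3, 5) = 8)
Function('w')(F, v) = 8
Function('z')(P, N) = Mul(-3, P)
Function('X')(l, I) = Add(Mul(Rational(-41, 3), I), Mul(Rational(-1, 3), Pow(l, 2))) (Function('X')(l, I) = Mul(Rational(-1, 3), Add(Mul(l, l), Mul(41, I))) = Mul(Rational(-1, 3), Add(Pow(l, 2), Mul(41, I))) = Add(Mul(Rational(-41, 3), I), Mul(Rational(-1, 3), Pow(l, 2))))
Mul(Function('z')(-98, -25), Pow(Function('X')(Function('w')(-2, 2), -98), -1)) = Mul(Mul(-3, -98), Pow(Add(Mul(Rational(-41, 3), -98), Mul(Rational(-1, 3), Pow(8, 2))), -1)) = Mul(294, Pow(Add(Rational(4018, 3), Mul(Rational(-1, 3), 64)), -1)) = Mul(294, Pow(Add(Rational(4018, 3), Rational(-64, 3)), -1)) = Mul(294, Pow(1318, -1)) = Mul(294, Rational(1, 1318)) = Rational(147, 659)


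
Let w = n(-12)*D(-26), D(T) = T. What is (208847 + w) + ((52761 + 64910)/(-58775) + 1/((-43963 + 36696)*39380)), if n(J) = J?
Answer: 703600120512302413/3363980777300 ≈ 2.0916e+5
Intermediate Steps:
w = 312 (w = -12*(-26) = 312)
(208847 + w) + ((52761 + 64910)/(-58775) + 1/((-43963 + 36696)*39380)) = (208847 + 312) + ((52761 + 64910)/(-58775) + 1/((-43963 + 36696)*39380)) = 209159 + (117671*(-1/58775) + (1/39380)/(-7267)) = 209159 + (-117671/58775 - 1/7267*1/39380) = 209159 + (-117671/58775 - 1/286174460) = 209159 - 6734886988287/3363980777300 = 703600120512302413/3363980777300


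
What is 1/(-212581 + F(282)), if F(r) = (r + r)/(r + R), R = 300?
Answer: -97/20620263 ≈ -4.7041e-6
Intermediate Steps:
F(r) = 2*r/(300 + r) (F(r) = (r + r)/(r + 300) = (2*r)/(300 + r) = 2*r/(300 + r))
1/(-212581 + F(282)) = 1/(-212581 + 2*282/(300 + 282)) = 1/(-212581 + 2*282/582) = 1/(-212581 + 2*282*(1/582)) = 1/(-212581 + 94/97) = 1/(-20620263/97) = -97/20620263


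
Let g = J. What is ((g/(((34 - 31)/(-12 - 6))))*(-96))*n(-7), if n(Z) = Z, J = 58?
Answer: -233856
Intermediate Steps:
g = 58
((g/(((34 - 31)/(-12 - 6))))*(-96))*n(-7) = ((58/(((34 - 31)/(-12 - 6))))*(-96))*(-7) = ((58/((3/(-18))))*(-96))*(-7) = ((58/((3*(-1/18))))*(-96))*(-7) = ((58/(-⅙))*(-96))*(-7) = ((58*(-6))*(-96))*(-7) = -348*(-96)*(-7) = 33408*(-7) = -233856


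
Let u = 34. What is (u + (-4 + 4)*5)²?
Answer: 1156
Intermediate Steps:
(u + (-4 + 4)*5)² = (34 + (-4 + 4)*5)² = (34 + 0*5)² = (34 + 0)² = 34² = 1156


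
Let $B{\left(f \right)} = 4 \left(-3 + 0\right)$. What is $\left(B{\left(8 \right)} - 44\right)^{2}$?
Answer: $3136$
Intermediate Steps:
$B{\left(f \right)} = -12$ ($B{\left(f \right)} = 4 \left(-3\right) = -12$)
$\left(B{\left(8 \right)} - 44\right)^{2} = \left(-12 - 44\right)^{2} = \left(-56\right)^{2} = 3136$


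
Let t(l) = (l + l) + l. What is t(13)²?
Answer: 1521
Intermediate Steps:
t(l) = 3*l (t(l) = 2*l + l = 3*l)
t(13)² = (3*13)² = 39² = 1521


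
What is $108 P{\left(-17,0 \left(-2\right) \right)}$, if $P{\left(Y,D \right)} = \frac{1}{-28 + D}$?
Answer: $- \frac{27}{7} \approx -3.8571$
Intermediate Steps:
$108 P{\left(-17,0 \left(-2\right) \right)} = \frac{108}{-28 + 0 \left(-2\right)} = \frac{108}{-28 + 0} = \frac{108}{-28} = 108 \left(- \frac{1}{28}\right) = - \frac{27}{7}$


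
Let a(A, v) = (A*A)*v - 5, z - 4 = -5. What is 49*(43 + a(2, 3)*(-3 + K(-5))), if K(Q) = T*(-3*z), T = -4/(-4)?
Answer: 2107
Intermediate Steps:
z = -1 (z = 4 - 5 = -1)
T = 1 (T = -4*(-¼) = 1)
a(A, v) = -5 + v*A² (a(A, v) = A²*v - 5 = v*A² - 5 = -5 + v*A²)
K(Q) = 3 (K(Q) = 1*(-3*(-1)) = 1*3 = 3)
49*(43 + a(2, 3)*(-3 + K(-5))) = 49*(43 + (-5 + 3*2²)*(-3 + 3)) = 49*(43 + (-5 + 3*4)*0) = 49*(43 + (-5 + 12)*0) = 49*(43 + 7*0) = 49*(43 + 0) = 49*43 = 2107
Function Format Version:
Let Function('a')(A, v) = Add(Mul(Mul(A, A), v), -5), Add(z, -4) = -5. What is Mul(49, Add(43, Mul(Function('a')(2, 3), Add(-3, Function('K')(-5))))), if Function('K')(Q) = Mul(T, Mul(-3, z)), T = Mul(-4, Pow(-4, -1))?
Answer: 2107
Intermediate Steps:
z = -1 (z = Add(4, -5) = -1)
T = 1 (T = Mul(-4, Rational(-1, 4)) = 1)
Function('a')(A, v) = Add(-5, Mul(v, Pow(A, 2))) (Function('a')(A, v) = Add(Mul(Pow(A, 2), v), -5) = Add(Mul(v, Pow(A, 2)), -5) = Add(-5, Mul(v, Pow(A, 2))))
Function('K')(Q) = 3 (Function('K')(Q) = Mul(1, Mul(-3, -1)) = Mul(1, 3) = 3)
Mul(49, Add(43, Mul(Function('a')(2, 3), Add(-3, Function('K')(-5))))) = Mul(49, Add(43, Mul(Add(-5, Mul(3, Pow(2, 2))), Add(-3, 3)))) = Mul(49, Add(43, Mul(Add(-5, Mul(3, 4)), 0))) = Mul(49, Add(43, Mul(Add(-5, 12), 0))) = Mul(49, Add(43, Mul(7, 0))) = Mul(49, Add(43, 0)) = Mul(49, 43) = 2107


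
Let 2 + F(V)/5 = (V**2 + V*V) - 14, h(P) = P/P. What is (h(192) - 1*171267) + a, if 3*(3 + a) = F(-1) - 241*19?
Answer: -518456/3 ≈ -1.7282e+5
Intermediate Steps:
h(P) = 1
F(V) = -80 + 10*V**2 (F(V) = -10 + 5*((V**2 + V*V) - 14) = -10 + 5*((V**2 + V**2) - 14) = -10 + 5*(2*V**2 - 14) = -10 + 5*(-14 + 2*V**2) = -10 + (-70 + 10*V**2) = -80 + 10*V**2)
a = -4658/3 (a = -3 + ((-80 + 10*(-1)**2) - 241*19)/3 = -3 + ((-80 + 10*1) - 4579)/3 = -3 + ((-80 + 10) - 4579)/3 = -3 + (-70 - 4579)/3 = -3 + (1/3)*(-4649) = -3 - 4649/3 = -4658/3 ≈ -1552.7)
(h(192) - 1*171267) + a = (1 - 1*171267) - 4658/3 = (1 - 171267) - 4658/3 = -171266 - 4658/3 = -518456/3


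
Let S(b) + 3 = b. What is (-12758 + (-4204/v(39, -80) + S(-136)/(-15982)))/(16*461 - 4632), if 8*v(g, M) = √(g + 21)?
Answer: -203898217/43854608 - 2102*√15/5145 ≈ -6.2317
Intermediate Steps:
v(g, M) = √(21 + g)/8 (v(g, M) = √(g + 21)/8 = √(21 + g)/8)
S(b) = -3 + b
(-12758 + (-4204/v(39, -80) + S(-136)/(-15982)))/(16*461 - 4632) = (-12758 + (-4204*8/√(21 + 39) + (-3 - 136)/(-15982)))/(16*461 - 4632) = (-12758 + (-4204*4*√15/15 - 139*(-1/15982)))/(7376 - 4632) = (-12758 + (-4204*4*√15/15 + 139/15982))/2744 = (-12758 + (-4204*4*√15/15 + 139/15982))*(1/2744) = (-12758 + (-16816*√15/15 + 139/15982))*(1/2744) = (-12758 + (139/15982 - 16816*√15/15))*(1/2744) = (-203898217/15982 - 16816*√15/15)*(1/2744) = -203898217/43854608 - 2102*√15/5145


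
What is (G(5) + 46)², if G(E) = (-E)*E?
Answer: 441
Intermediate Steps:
G(E) = -E²
(G(5) + 46)² = (-1*5² + 46)² = (-1*25 + 46)² = (-25 + 46)² = 21² = 441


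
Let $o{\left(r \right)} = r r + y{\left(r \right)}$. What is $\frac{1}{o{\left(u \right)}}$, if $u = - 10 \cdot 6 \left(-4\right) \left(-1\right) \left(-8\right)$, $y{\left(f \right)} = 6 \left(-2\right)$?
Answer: $\frac{1}{3686388} \approx 2.7127 \cdot 10^{-7}$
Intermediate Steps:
$y{\left(f \right)} = -12$
$u = 1920$ ($u = - 10 \left(\left(-24\right) \left(-1\right)\right) \left(-8\right) = \left(-10\right) 24 \left(-8\right) = \left(-240\right) \left(-8\right) = 1920$)
$o{\left(r \right)} = -12 + r^{2}$ ($o{\left(r \right)} = r r - 12 = r^{2} - 12 = -12 + r^{2}$)
$\frac{1}{o{\left(u \right)}} = \frac{1}{-12 + 1920^{2}} = \frac{1}{-12 + 3686400} = \frac{1}{3686388}$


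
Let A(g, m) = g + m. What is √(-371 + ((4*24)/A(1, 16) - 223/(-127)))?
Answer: I*√1694827954/2159 ≈ 19.068*I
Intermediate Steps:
√(-371 + ((4*24)/A(1, 16) - 223/(-127))) = √(-371 + ((4*24)/(1 + 16) - 223/(-127))) = √(-371 + (96/17 - 223*(-1/127))) = √(-371 + (96*(1/17) + 223/127)) = √(-371 + (96/17 + 223/127)) = √(-371 + 15983/2159) = √(-785006/2159) = I*√1694827954/2159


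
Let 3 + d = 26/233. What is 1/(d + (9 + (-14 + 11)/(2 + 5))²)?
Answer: 11417/805823 ≈ 0.014168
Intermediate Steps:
d = -673/233 (d = -3 + 26/233 = -673/233 ≈ -2.8884)
1/(d + (9 + (-14 + 11)/(2 + 5))²) = 1/(-673/233 + (9 + (-14 + 11)/(2 + 5))²) = 1/(-673/233 + (9 - 3/7)²) = 1/(-673/233 + (60/7)²) = 1/(-673/233 + 3600/49) = 1/(805823/11417) = 11417/805823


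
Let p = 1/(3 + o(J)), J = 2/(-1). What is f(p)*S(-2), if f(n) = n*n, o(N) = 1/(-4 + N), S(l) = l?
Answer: -72/289 ≈ -0.24914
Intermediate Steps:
J = -2 (J = 2*(-1) = -2)
p = 6/17 (p = 1/(3 + 1/(-4 - 2)) = 1/(3 + 1/(-6)) = 1/(3 - ⅙) = 1/(17/6) = 6/17 ≈ 0.35294)
f(n) = n²
f(p)*S(-2) = (6/17)²*(-2) = (36/289)*(-2) = -72/289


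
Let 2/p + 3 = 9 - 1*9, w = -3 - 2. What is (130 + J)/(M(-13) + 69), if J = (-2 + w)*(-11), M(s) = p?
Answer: 621/205 ≈ 3.0293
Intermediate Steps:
w = -5
p = -⅔ (p = 2/(-3 + (9 - 1*9)) = 2/(-3 + (9 - 9)) = 2/(-3 + 0) = 2/(-3) = 2*(-⅓) = -⅔ ≈ -0.66667)
M(s) = -⅔
J = 77 (J = (-2 - 5)*(-11) = -7*(-11) = 77)
(130 + J)/(M(-13) + 69) = (130 + 77)/(-⅔ + 69) = 207/(205/3) = 207*(3/205) = 621/205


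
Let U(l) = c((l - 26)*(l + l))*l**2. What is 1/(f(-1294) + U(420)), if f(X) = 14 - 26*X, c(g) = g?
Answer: 1/58381377658 ≈ 1.7129e-11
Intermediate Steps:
U(l) = 2*l**3*(-26 + l) (U(l) = ((l - 26)*(l + l))*l**2 = ((-26 + l)*(2*l))*l**2 = (2*l*(-26 + l))*l**2 = 2*l**3*(-26 + l))
1/(f(-1294) + U(420)) = 1/((14 - 26*(-1294)) + 2*420**3*(-26 + 420)) = 1/((14 + 33644) + 2*74088000*394) = 1/(33658 + 58381344000) = 1/58381377658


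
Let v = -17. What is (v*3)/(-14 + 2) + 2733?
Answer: 10949/4 ≈ 2737.3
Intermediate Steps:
(v*3)/(-14 + 2) + 2733 = (-17*3)/(-14 + 2) + 2733 = -51/(-12) + 2733 = -51*(-1/12) + 2733 = 17/4 + 2733 = 10949/4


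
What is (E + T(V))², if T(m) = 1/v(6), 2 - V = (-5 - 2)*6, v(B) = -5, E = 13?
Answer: 4096/25 ≈ 163.84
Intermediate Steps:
V = 44 (V = 2 - (-5 - 2)*6 = 2 - (-7)*6 = 2 - 1*(-42) = 2 + 42 = 44)
T(m) = -⅕ (T(m) = 1/(-5) = -⅕)
(E + T(V))² = (13 - ⅕)² = (64/5)² = 4096/25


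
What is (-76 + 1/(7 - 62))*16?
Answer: -66896/55 ≈ -1216.3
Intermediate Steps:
(-76 + 1/(7 - 62))*16 = (-76 + 1/(-55))*16 = (-76 - 1/55)*16 = -4181/55*16 = -66896/55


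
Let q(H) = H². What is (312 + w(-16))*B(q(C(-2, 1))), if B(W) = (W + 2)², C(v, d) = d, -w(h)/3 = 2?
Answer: 2754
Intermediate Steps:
w(h) = -6 (w(h) = -3*2 = -6)
B(W) = (2 + W)²
(312 + w(-16))*B(q(C(-2, 1))) = (312 - 6)*(2 + 1²)² = 306*(2 + 1)² = 306*3² = 306*9 = 2754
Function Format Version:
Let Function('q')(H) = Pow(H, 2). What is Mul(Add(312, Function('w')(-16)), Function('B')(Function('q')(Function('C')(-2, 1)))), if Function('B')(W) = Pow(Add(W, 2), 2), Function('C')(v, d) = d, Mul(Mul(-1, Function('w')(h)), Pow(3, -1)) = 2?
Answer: 2754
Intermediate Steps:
Function('w')(h) = -6 (Function('w')(h) = Mul(-3, 2) = -6)
Function('B')(W) = Pow(Add(2, W), 2)
Mul(Add(312, Function('w')(-16)), Function('B')(Function('q')(Function('C')(-2, 1)))) = Mul(Add(312, -6), Pow(Add(2, Pow(1, 2)), 2)) = Mul(306, Pow(Add(2, 1), 2)) = Mul(306, Pow(3, 2)) = Mul(306, 9) = 2754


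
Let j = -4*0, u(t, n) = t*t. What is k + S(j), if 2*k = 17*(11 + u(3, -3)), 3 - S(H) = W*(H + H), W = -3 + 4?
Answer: 173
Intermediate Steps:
u(t, n) = t²
j = 0
W = 1
S(H) = 3 - 2*H (S(H) = 3 - (H + H) = 3 - 2*H)
k = 170 (k = (17*(11 + 3²))/2 = (17*(11 + 9))/2 = (17*20)/2 = (½)*340 = 170)
k + S(j) = 170 + (3 - 2*0) = 170 + (3 + 0) = 170 + 3 = 173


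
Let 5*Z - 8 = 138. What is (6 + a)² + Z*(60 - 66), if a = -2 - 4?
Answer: -876/5 ≈ -175.20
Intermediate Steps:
Z = 146/5 (Z = 8/5 + (⅕)*138 = 8/5 + 138/5 = 146/5 ≈ 29.200)
a = -6
(6 + a)² + Z*(60 - 66) = (6 - 6)² + 146*(60 - 66)/5 = 0² + (146/5)*(-6) = 0 - 876/5 = -876/5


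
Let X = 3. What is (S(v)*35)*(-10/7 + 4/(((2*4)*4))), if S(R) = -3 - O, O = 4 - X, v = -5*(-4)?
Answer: 365/2 ≈ 182.50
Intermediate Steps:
v = 20
O = 1 (O = 4 - 1*3 = 4 - 3 = 1)
S(R) = -4 (S(R) = -3 - 1*1 = -3 - 1 = -4)
(S(v)*35)*(-10/7 + 4/(((2*4)*4))) = (-4*35)*(-10/7 + 4/(((2*4)*4))) = -140*(-10*1/7 + 4/((8*4))) = -140*(-10/7 + 4/32) = -140*(-10/7 + 4*(1/32)) = -140*(-10/7 + 1/8) = -140*(-73/56) = 365/2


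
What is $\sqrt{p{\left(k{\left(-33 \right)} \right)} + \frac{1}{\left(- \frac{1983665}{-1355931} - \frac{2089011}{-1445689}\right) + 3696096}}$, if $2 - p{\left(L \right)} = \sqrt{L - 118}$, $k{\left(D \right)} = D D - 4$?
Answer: $\frac{\sqrt{104988602841301302539912964571157727110 - 52494294319339833198612209769613680100 \sqrt{967}}}{7245294633024928490} \approx 5.3941 i$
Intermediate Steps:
$k{\left(D \right)} = -4 + D^{2}$ ($k{\left(D \right)} = D^{2} - 4 = -4 + D^{2}$)
$p{\left(L \right)} = 2 - \sqrt{-118 + L}$ ($p{\left(L \right)} = 2 - \sqrt{L - 118} = 2 - \sqrt{-118 + L}$)
$\sqrt{p{\left(k{\left(-33 \right)} \right)} + \frac{1}{\left(- \frac{1983665}{-1355931} - \frac{2089011}{-1445689}\right) + 3696096}} = \sqrt{\left(2 - \sqrt{-118 - \left(4 - \left(-33\right)^{2}\right)}\right) + \frac{1}{\left(- \frac{1983665}{-1355931} - \frac{2089011}{-1445689}\right) + 3696096}} = \sqrt{\left(2 - \sqrt{-118 + \left(-4 + 1089\right)}\right) + \frac{1}{\left(\left(-1983665\right) \left(- \frac{1}{1355931}\right) - - \frac{2089011}{1445689}\right) + 3696096}} = \sqrt{\left(2 - \sqrt{-118 + 1085}\right) + \frac{1}{\left(\frac{1983665}{1355931} + \frac{2089011}{1445689}\right) + 3696096}} = \sqrt{\left(2 - \sqrt{967}\right) + \frac{1}{\frac{5700317444426}{1960254531459} + 3696096}} = \sqrt{\left(2 - \sqrt{967}\right) + \frac{1}{\frac{7245294633024928490}{1960254531459}}} = \sqrt{\left(2 - \sqrt{967}\right) + \frac{1960254531459}{7245294633024928490}} = \sqrt{\frac{14490591226304388439}{7245294633024928490} - \sqrt{967}}$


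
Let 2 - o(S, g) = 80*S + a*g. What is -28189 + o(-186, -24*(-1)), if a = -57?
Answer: -11939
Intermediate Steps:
o(S, g) = 2 - 80*S + 57*g (o(S, g) = 2 - (80*S - 57*g) = 2 - (-57*g + 80*S) = 2 + (-80*S + 57*g) = 2 - 80*S + 57*g)
-28189 + o(-186, -24*(-1)) = -28189 + (2 - 80*(-186) + 57*(-24*(-1))) = -28189 + (2 + 14880 + 57*24) = -28189 + (2 + 14880 + 1368) = -28189 + 16250 = -11939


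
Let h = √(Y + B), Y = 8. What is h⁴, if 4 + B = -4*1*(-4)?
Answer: 400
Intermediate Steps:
B = 12 (B = -4 - 4*1*(-4) = -4 - 4*(-4) = -4 + 16 = 12)
h = 2*√5 (h = √(8 + 12) = √20 = 2*√5 ≈ 4.4721)
h⁴ = (2*√5)⁴ = 400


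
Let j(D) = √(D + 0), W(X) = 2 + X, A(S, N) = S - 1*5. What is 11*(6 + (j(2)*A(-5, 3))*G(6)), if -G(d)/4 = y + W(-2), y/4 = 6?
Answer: 66 + 10560*√2 ≈ 15000.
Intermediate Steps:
y = 24 (y = 4*6 = 24)
A(S, N) = -5 + S (A(S, N) = S - 5 = -5 + S)
j(D) = √D
G(d) = -96 (G(d) = -4*(24 + (2 - 2)) = -4*(24 + 0) = -4*24 = -96)
11*(6 + (j(2)*A(-5, 3))*G(6)) = 11*(6 + (√2*(-5 - 5))*(-96)) = 11*(6 + (√2*(-10))*(-96)) = 11*(6 - 10*√2*(-96)) = 11*(6 + 960*√2) = 66 + 10560*√2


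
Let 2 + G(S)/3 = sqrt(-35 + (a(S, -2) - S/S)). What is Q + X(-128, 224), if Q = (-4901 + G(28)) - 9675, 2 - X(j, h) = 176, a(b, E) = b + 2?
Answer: -14756 + 3*I*sqrt(6) ≈ -14756.0 + 7.3485*I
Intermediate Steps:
a(b, E) = 2 + b
X(j, h) = -174 (X(j, h) = 2 - 1*176 = 2 - 176 = -174)
G(S) = -6 + 3*sqrt(-34 + S) (G(S) = -6 + 3*sqrt(-35 + ((2 + S) - S/S)) = -6 + 3*sqrt(-35 + ((2 + S) - 1*1)) = -6 + 3*sqrt(-35 + ((2 + S) - 1)) = -6 + 3*sqrt(-35 + (1 + S)) = -6 + 3*sqrt(-34 + S))
Q = -14582 + 3*I*sqrt(6) (Q = (-4901 + (-6 + 3*sqrt(-34 + 28))) - 9675 = (-4901 + (-6 + 3*sqrt(-6))) - 9675 = (-4901 + (-6 + 3*(I*sqrt(6)))) - 9675 = (-4901 + (-6 + 3*I*sqrt(6))) - 9675 = (-4907 + 3*I*sqrt(6)) - 9675 = -14582 + 3*I*sqrt(6) ≈ -14582.0 + 7.3485*I)
Q + X(-128, 224) = (-14582 + 3*I*sqrt(6)) - 174 = -14756 + 3*I*sqrt(6)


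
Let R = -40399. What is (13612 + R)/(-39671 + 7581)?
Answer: 26787/32090 ≈ 0.83475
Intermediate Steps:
(13612 + R)/(-39671 + 7581) = (13612 - 40399)/(-39671 + 7581) = -26787/(-32090) = -26787*(-1/32090) = 26787/32090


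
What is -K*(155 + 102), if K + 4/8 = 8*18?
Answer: -73759/2 ≈ -36880.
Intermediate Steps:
K = 287/2 (K = -½ + 8*18 = -½ + 144 = 287/2 ≈ 143.50)
-K*(155 + 102) = -287*(155 + 102)/2 = -287*257/2 = -1*73759/2 = -73759/2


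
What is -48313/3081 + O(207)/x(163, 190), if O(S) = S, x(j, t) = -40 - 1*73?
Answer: -6097136/348153 ≈ -17.513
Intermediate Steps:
x(j, t) = -113 (x(j, t) = -40 - 73 = -113)
-48313/3081 + O(207)/x(163, 190) = -48313/3081 + 207/(-113) = -48313*1/3081 + 207*(-1/113) = -48313/3081 - 207/113 = -6097136/348153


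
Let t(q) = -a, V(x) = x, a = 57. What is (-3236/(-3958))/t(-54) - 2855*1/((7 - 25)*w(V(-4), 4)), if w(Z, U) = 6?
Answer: 107292607/4060908 ≈ 26.421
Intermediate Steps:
t(q) = -57 (t(q) = -1*57 = -57)
(-3236/(-3958))/t(-54) - 2855*1/((7 - 25)*w(V(-4), 4)) = -3236/(-3958)/(-57) - 2855*1/(6*(7 - 25)) = -3236*(-1/3958)*(-1/57) - 2855/((-18*6)) = (1618/1979)*(-1/57) - 2855/(-108) = -1618/112803 - 2855*(-1/108) = -1618/112803 + 2855/108 = 107292607/4060908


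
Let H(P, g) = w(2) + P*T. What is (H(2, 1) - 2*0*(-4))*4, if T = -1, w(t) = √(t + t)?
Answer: 0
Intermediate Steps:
w(t) = √2*√t (w(t) = √(2*t) = √2*√t)
H(P, g) = 2 - P (H(P, g) = √2*√2 + P*(-1) = 2 - P)
(H(2, 1) - 2*0*(-4))*4 = ((2 - 1*2) - 2*0*(-4))*4 = ((2 - 2) + 0*(-4))*4 = (0 + 0)*4 = 0*4 = 0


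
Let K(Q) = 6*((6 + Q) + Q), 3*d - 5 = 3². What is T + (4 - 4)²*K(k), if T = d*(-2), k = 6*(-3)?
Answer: -28/3 ≈ -9.3333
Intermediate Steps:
k = -18
d = 14/3 (d = 5/3 + (⅓)*3² = 5/3 + (⅓)*9 = 5/3 + 3 = 14/3 ≈ 4.6667)
T = -28/3 (T = (14/3)*(-2) = -28/3 ≈ -9.3333)
K(Q) = 36 + 12*Q (K(Q) = 6*(6 + 2*Q) = 36 + 12*Q)
T + (4 - 4)²*K(k) = -28/3 + (4 - 4)²*(36 + 12*(-18)) = -28/3 + 0²*(36 - 216) = -28/3 + 0*(-180) = -28/3 + 0 = -28/3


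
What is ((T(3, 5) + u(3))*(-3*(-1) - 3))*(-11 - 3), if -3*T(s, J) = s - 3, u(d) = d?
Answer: 0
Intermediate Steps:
T(s, J) = 1 - s/3 (T(s, J) = -(s - 3)/3 = -(-3 + s)/3 = 1 - s/3)
((T(3, 5) + u(3))*(-3*(-1) - 3))*(-11 - 3) = (((1 - 1/3*3) + 3)*(-3*(-1) - 3))*(-11 - 3) = (((1 - 1) + 3)*(3 - 3))*(-14) = ((0 + 3)*0)*(-14) = (3*0)*(-14) = 0*(-14) = 0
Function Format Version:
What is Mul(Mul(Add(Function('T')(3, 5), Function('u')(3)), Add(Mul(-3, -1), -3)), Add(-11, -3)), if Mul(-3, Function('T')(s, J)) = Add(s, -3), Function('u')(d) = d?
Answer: 0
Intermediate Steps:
Function('T')(s, J) = Add(1, Mul(Rational(-1, 3), s)) (Function('T')(s, J) = Mul(Rational(-1, 3), Add(s, -3)) = Mul(Rational(-1, 3), Add(-3, s)) = Add(1, Mul(Rational(-1, 3), s)))
Mul(Mul(Add(Function('T')(3, 5), Function('u')(3)), Add(Mul(-3, -1), -3)), Add(-11, -3)) = Mul(Mul(Add(Add(1, Mul(Rational(-1, 3), 3)), 3), Add(Mul(-3, -1), -3)), Add(-11, -3)) = Mul(Mul(Add(Add(1, -1), 3), Add(3, -3)), -14) = Mul(Mul(Add(0, 3), 0), -14) = Mul(Mul(3, 0), -14) = Mul(0, -14) = 0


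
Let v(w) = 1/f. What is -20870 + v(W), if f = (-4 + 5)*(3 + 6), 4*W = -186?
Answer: -187829/9 ≈ -20870.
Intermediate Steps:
W = -93/2 (W = (1/4)*(-186) = -93/2 ≈ -46.500)
f = 9 (f = 1*9 = 9)
v(w) = 1/9
-20870 + v(W) = -20870 + 1/9 = -187829/9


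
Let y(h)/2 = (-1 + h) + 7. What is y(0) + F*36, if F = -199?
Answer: -7152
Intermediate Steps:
y(h) = 12 + 2*h (y(h) = 2*((-1 + h) + 7) = 2*(6 + h) = 12 + 2*h)
y(0) + F*36 = (12 + 2*0) - 199*36 = (12 + 0) - 7164 = 12 - 7164 = -7152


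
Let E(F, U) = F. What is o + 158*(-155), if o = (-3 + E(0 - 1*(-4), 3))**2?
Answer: -24489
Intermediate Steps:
o = 1 (o = (-3 + (0 - 1*(-4)))**2 = (-3 + (0 + 4))**2 = (-3 + 4)**2 = 1**2 = 1)
o + 158*(-155) = 1 + 158*(-155) = 1 - 24490 = -24489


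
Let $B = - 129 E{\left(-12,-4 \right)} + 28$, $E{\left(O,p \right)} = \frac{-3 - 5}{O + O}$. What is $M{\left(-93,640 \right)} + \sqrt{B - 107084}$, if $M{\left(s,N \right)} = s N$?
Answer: $-59520 + i \sqrt{107099} \approx -59520.0 + 327.26 i$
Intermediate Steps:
$E{\left(O,p \right)} = - \frac{4}{O}$ ($E{\left(O,p \right)} = - \frac{8}{2 O} = - 8 \frac{1}{2 O} = - \frac{4}{O}$)
$M{\left(s,N \right)} = N s$
$B = -15$ ($B = - 129 \left(- \frac{4}{-12}\right) + 28 = - 129 \left(\left(-4\right) \left(- \frac{1}{12}\right)\right) + 28 = \left(-129\right) \frac{1}{3} + 28 = -43 + 28 = -15$)
$M{\left(-93,640 \right)} + \sqrt{B - 107084} = 640 \left(-93\right) + \sqrt{-15 - 107084} = -59520 + \sqrt{-107099} = -59520 + i \sqrt{107099}$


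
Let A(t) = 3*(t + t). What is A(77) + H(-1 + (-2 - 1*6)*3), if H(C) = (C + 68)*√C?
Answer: 462 + 215*I ≈ 462.0 + 215.0*I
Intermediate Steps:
A(t) = 6*t (A(t) = 3*(2*t) = 6*t)
H(C) = √C*(68 + C) (H(C) = (68 + C)*√C = √C*(68 + C))
A(77) + H(-1 + (-2 - 1*6)*3) = 6*77 + √(-1 + (-2 - 1*6)*3)*(68 + (-1 + (-2 - 1*6)*3)) = 462 + √(-1 + (-2 - 6)*3)*(68 + (-1 + (-2 - 6)*3)) = 462 + √(-1 - 8*3)*(68 + (-1 - 8*3)) = 462 + √(-1 - 24)*(68 + (-1 - 24)) = 462 + √(-25)*(68 - 25) = 462 + (5*I)*43 = 462 + 215*I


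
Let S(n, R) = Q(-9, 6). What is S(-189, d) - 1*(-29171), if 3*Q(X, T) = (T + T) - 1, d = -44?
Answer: 87524/3 ≈ 29175.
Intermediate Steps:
Q(X, T) = -⅓ + 2*T/3 (Q(X, T) = ((T + T) - 1)/3 = (2*T - 1)/3 = (-1 + 2*T)/3 = -⅓ + 2*T/3)
S(n, R) = 11/3 (S(n, R) = -⅓ + (⅔)*6 = -⅓ + 4 = 11/3)
S(-189, d) - 1*(-29171) = 11/3 - 1*(-29171) = 11/3 + 29171 = 87524/3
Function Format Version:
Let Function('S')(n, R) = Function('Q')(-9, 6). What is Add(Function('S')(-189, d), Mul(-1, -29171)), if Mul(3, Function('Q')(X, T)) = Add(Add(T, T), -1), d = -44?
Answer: Rational(87524, 3) ≈ 29175.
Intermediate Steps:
Function('Q')(X, T) = Add(Rational(-1, 3), Mul(Rational(2, 3), T)) (Function('Q')(X, T) = Mul(Rational(1, 3), Add(Add(T, T), -1)) = Mul(Rational(1, 3), Add(Mul(2, T), -1)) = Mul(Rational(1, 3), Add(-1, Mul(2, T))) = Add(Rational(-1, 3), Mul(Rational(2, 3), T)))
Function('S')(n, R) = Rational(11, 3) (Function('S')(n, R) = Add(Rational(-1, 3), Mul(Rational(2, 3), 6)) = Add(Rational(-1, 3), 4) = Rational(11, 3))
Add(Function('S')(-189, d), Mul(-1, -29171)) = Add(Rational(11, 3), Mul(-1, -29171)) = Add(Rational(11, 3), 29171) = Rational(87524, 3)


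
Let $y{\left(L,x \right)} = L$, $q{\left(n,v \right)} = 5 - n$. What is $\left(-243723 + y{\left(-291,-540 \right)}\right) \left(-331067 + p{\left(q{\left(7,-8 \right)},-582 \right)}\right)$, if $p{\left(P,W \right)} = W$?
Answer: $80926999086$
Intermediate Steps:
$\left(-243723 + y{\left(-291,-540 \right)}\right) \left(-331067 + p{\left(q{\left(7,-8 \right)},-582 \right)}\right) = \left(-243723 - 291\right) \left(-331067 - 582\right) = \left(-244014\right) \left(-331649\right) = 80926999086$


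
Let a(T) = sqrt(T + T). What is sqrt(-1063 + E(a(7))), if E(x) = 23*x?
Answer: sqrt(-1063 + 23*sqrt(14)) ≈ 31.256*I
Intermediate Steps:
a(T) = sqrt(2)*sqrt(T) (a(T) = sqrt(2*T) = sqrt(2)*sqrt(T))
sqrt(-1063 + E(a(7))) = sqrt(-1063 + 23*(sqrt(2)*sqrt(7))) = sqrt(-1063 + 23*sqrt(14))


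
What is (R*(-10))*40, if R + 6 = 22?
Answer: -6400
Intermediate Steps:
R = 16 (R = -6 + 22 = 16)
(R*(-10))*40 = (16*(-10))*40 = -160*40 = -6400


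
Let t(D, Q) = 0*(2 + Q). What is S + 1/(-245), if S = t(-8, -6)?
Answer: -1/245 ≈ -0.0040816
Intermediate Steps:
t(D, Q) = 0
S = 0
S + 1/(-245) = 0 + 1/(-245) = 0 - 1/245 = -1/245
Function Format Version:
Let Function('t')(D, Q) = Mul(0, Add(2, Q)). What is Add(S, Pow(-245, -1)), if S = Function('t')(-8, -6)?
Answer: Rational(-1, 245) ≈ -0.0040816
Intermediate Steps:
Function('t')(D, Q) = 0
S = 0
Add(S, Pow(-245, -1)) = Add(0, Pow(-245, -1)) = Add(0, Rational(-1, 245)) = Rational(-1, 245)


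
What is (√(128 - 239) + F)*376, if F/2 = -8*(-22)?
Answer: 132352 + 376*I*√111 ≈ 1.3235e+5 + 3961.4*I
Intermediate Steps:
F = 352 (F = 2*(-8*(-22)) = 2*176 = 352)
(√(128 - 239) + F)*376 = (√(128 - 239) + 352)*376 = (√(-111) + 352)*376 = (I*√111 + 352)*376 = (352 + I*√111)*376 = 132352 + 376*I*√111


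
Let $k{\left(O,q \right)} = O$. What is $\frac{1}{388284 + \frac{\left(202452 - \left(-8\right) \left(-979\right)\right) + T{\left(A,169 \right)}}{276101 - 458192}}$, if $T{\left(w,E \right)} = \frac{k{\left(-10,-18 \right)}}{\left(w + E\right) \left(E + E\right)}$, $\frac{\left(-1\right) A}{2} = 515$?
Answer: $\frac{26495879319}{10287897686537011} \approx 2.5754 \cdot 10^{-6}$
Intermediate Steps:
$A = -1030$ ($A = \left(-2\right) 515 = -1030$)
$T{\left(w,E \right)} = - \frac{5}{E \left(E + w\right)}$ ($T{\left(w,E \right)} = - \frac{10}{\left(w + E\right) \left(E + E\right)} = - \frac{10}{\left(E + w\right) 2 E} = - \frac{10}{2 E \left(E + w\right)} = - 10 \frac{1}{2 E \left(E + w\right)} = - \frac{5}{E \left(E + w\right)}$)
$\frac{1}{388284 + \frac{\left(202452 - \left(-8\right) \left(-979\right)\right) + T{\left(A,169 \right)}}{276101 - 458192}} = \frac{1}{388284 + \frac{\left(202452 - \left(-8\right) \left(-979\right)\right) - \frac{5}{169 \left(169 - 1030\right)}}{276101 - 458192}} = \frac{1}{388284 + \frac{\left(202452 - 7832\right) - \frac{5}{169 \left(-861\right)}}{-182091}} = \frac{1}{388284 + \left(\left(202452 - 7832\right) - \frac{5}{169} \left(- \frac{1}{861}\right)\right) \left(- \frac{1}{182091}\right)} = \frac{1}{388284 + \left(194620 + \frac{5}{145509}\right) \left(- \frac{1}{182091}\right)} = \frac{1}{388284 + \frac{28318961585}{145509} \left(- \frac{1}{182091}\right)} = \frac{1}{388284 - \frac{28318961585}{26495879319}} = \frac{1}{\frac{10287897686537011}{26495879319}} = \frac{26495879319}{10287897686537011}$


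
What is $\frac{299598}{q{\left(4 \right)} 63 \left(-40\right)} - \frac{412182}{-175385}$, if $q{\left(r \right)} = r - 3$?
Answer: $- \frac{35038297}{300660} \approx -116.54$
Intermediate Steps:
$q{\left(r \right)} = -3 + r$
$\frac{299598}{q{\left(4 \right)} 63 \left(-40\right)} - \frac{412182}{-175385} = \frac{299598}{\left(-3 + 4\right) 63 \left(-40\right)} - \frac{412182}{-175385} = \frac{299598}{1 \cdot 63 \left(-40\right)} - - \frac{412182}{175385} = \frac{299598}{63 \left(-40\right)} + \frac{412182}{175385} = \frac{299598}{-2520} + \frac{412182}{175385} = 299598 \left(- \frac{1}{2520}\right) + \frac{412182}{175385} = - \frac{49933}{420} + \frac{412182}{175385} = - \frac{35038297}{300660}$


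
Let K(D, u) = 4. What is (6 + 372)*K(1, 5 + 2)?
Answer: 1512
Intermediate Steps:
(6 + 372)*K(1, 5 + 2) = (6 + 372)*4 = 378*4 = 1512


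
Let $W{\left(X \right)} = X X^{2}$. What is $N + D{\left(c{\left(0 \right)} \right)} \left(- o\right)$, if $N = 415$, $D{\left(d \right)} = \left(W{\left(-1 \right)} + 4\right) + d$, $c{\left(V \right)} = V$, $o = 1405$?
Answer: $-3800$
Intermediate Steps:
$W{\left(X \right)} = X^{3}$
$D{\left(d \right)} = 3 + d$ ($D{\left(d \right)} = \left(\left(-1\right)^{3} + 4\right) + d = \left(-1 + 4\right) + d = 3 + d$)
$N + D{\left(c{\left(0 \right)} \right)} \left(- o\right) = 415 + \left(3 + 0\right) \left(\left(-1\right) 1405\right) = 415 + 3 \left(-1405\right) = 415 - 4215 = -3800$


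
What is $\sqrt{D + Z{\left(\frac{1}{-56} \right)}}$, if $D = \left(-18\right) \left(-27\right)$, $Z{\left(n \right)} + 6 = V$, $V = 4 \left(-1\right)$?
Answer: $2 \sqrt{119} \approx 21.817$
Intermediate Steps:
$V = -4$
$Z{\left(n \right)} = -10$ ($Z{\left(n \right)} = -6 - 4 = -10$)
$D = 486$
$\sqrt{D + Z{\left(\frac{1}{-56} \right)}} = \sqrt{486 - 10} = \sqrt{476} = 2 \sqrt{119}$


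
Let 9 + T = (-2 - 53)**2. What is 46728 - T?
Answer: 43712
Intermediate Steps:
T = 3016 (T = -9 + (-2 - 53)**2 = -9 + (-55)**2 = -9 + 3025 = 3016)
46728 - T = 46728 - 1*3016 = 46728 - 3016 = 43712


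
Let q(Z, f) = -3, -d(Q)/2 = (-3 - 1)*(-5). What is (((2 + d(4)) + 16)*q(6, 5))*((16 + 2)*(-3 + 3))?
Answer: 0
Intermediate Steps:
d(Q) = -40 (d(Q) = -2*(-3 - 1)*(-5) = -(-8)*(-5) = -2*20 = -40)
(((2 + d(4)) + 16)*q(6, 5))*((16 + 2)*(-3 + 3)) = (((2 - 40) + 16)*(-3))*((16 + 2)*(-3 + 3)) = ((-38 + 16)*(-3))*(18*0) = -22*(-3)*0 = 66*0 = 0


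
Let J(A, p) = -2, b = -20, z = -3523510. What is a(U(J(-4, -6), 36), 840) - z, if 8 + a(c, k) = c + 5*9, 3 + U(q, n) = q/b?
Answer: 35235441/10 ≈ 3.5235e+6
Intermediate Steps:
U(q, n) = -3 - q/20 (U(q, n) = -3 + q/(-20) = -3 + q*(-1/20) = -3 - q/20)
a(c, k) = 37 + c (a(c, k) = -8 + (c + 5*9) = -8 + (c + 45) = -8 + (45 + c) = 37 + c)
a(U(J(-4, -6), 36), 840) - z = (37 + (-3 - 1/20*(-2))) - 1*(-3523510) = (37 + (-3 + ⅒)) + 3523510 = (37 - 29/10) + 3523510 = 341/10 + 3523510 = 35235441/10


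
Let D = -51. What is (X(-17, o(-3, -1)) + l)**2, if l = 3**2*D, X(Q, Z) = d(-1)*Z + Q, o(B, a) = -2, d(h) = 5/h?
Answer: 217156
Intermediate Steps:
X(Q, Z) = Q - 5*Z (X(Q, Z) = (5/(-1))*Z + Q = (5*(-1))*Z + Q = -5*Z + Q = Q - 5*Z)
l = -459 (l = 3**2*(-51) = 9*(-51) = -459)
(X(-17, o(-3, -1)) + l)**2 = ((-17 - 5*(-2)) - 459)**2 = ((-17 + 10) - 459)**2 = (-7 - 459)**2 = (-466)**2 = 217156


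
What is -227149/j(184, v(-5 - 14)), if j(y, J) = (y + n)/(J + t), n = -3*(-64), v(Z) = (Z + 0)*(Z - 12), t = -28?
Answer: -127430589/376 ≈ -3.3891e+5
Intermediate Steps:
v(Z) = Z*(-12 + Z)
n = 192
j(y, J) = (192 + y)/(-28 + J) (j(y, J) = (y + 192)/(J - 28) = (192 + y)/(-28 + J))
-227149/j(184, v(-5 - 14)) = -227149*(-28 + (-5 - 14)*(-12 + (-5 - 14)))/(192 + 184) = -(-1590043/94 - 4315831*(-12 - 19)/376) = -227149/(376/(-28 - 19*(-31))) = -227149/(376/(-28 + 589)) = -227149/(376/561) = -227149/((1/561)*376) = -227149/376/561 = -227149*561/376 = -127430589/376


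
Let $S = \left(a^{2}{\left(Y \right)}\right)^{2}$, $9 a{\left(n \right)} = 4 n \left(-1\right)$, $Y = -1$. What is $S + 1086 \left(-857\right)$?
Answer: $- \frac{6106335566}{6561} \approx -9.307 \cdot 10^{5}$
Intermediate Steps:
$a{\left(n \right)} = - \frac{4 n}{9}$ ($a{\left(n \right)} = \frac{4 n \left(-1\right)}{9} = \frac{\left(-4\right) n}{9} = - \frac{4 n}{9}$)
$S = \frac{256}{6561}$ ($S = \left(\left(\left(- \frac{4}{9}\right) \left(-1\right)\right)^{2}\right)^{2} = \left(\left(\frac{4}{9}\right)^{2}\right)^{2} = \left(\frac{16}{81}\right)^{2} = \frac{256}{6561} \approx 0.039018$)
$S + 1086 \left(-857\right) = \frac{256}{6561} + 1086 \left(-857\right) = \frac{256}{6561} - 930702 = - \frac{6106335566}{6561}$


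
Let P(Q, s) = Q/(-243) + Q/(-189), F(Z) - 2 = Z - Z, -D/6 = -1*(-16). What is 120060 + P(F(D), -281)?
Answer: 204222028/1701 ≈ 1.2006e+5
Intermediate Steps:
D = -96 (D = -(-6)*(-16) = -6*16 = -96)
F(Z) = 2 (F(Z) = 2 + (Z - Z) = 2 + 0 = 2)
P(Q, s) = -16*Q/1701 (P(Q, s) = Q*(-1/243) + Q*(-1/189) = -Q/243 - Q/189 = -16*Q/1701)
120060 + P(F(D), -281) = 120060 - 16/1701*2 = 120060 - 32/1701 = 204222028/1701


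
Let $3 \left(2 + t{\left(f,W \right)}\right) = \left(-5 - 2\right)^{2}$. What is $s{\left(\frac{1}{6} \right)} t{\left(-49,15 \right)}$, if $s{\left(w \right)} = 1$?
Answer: $\frac{43}{3} \approx 14.333$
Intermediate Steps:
$t{\left(f,W \right)} = \frac{43}{3}$ ($t{\left(f,W \right)} = -2 + \frac{\left(-5 - 2\right)^{2}}{3} = -2 + \frac{\left(-7\right)^{2}}{3} = -2 + \frac{1}{3} \cdot 49 = -2 + \frac{49}{3} = \frac{43}{3}$)
$s{\left(\frac{1}{6} \right)} t{\left(-49,15 \right)} = 1 \cdot \frac{43}{3} = \frac{43}{3}$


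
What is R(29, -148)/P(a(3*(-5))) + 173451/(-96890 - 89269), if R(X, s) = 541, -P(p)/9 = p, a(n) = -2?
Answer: 32529967/1116954 ≈ 29.124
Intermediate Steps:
P(p) = -9*p
R(29, -148)/P(a(3*(-5))) + 173451/(-96890 - 89269) = 541/((-9*(-2))) + 173451/(-96890 - 89269) = 541/18 + 173451/(-186159) = 541*(1/18) + 173451*(-1/186159) = 541/18 - 57817/62053 = 32529967/1116954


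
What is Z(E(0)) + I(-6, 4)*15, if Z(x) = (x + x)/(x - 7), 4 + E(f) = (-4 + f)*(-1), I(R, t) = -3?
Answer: -45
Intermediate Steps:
E(f) = -f (E(f) = -4 + (-4 + f)*(-1) = -4 + (4 - f) = -f)
Z(x) = 2*x/(-7 + x) (Z(x) = (2*x)/(-7 + x) = 2*x/(-7 + x))
Z(E(0)) + I(-6, 4)*15 = 2*(-1*0)/(-7 - 1*0) - 3*15 = 2*0/(-7 + 0) - 45 = 2*0/(-7) - 45 = 2*0*(-1/7) - 45 = 0 - 45 = -45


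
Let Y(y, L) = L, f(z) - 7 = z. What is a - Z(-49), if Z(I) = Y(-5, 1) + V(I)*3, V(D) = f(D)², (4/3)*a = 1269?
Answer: -17365/4 ≈ -4341.3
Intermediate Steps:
a = 3807/4 (a = (¾)*1269 = 3807/4 ≈ 951.75)
f(z) = 7 + z
V(D) = (7 + D)²
Z(I) = 1 + 3*(7 + I)² (Z(I) = 1 + (7 + I)²*3 = 1 + 3*(7 + I)²)
a - Z(-49) = 3807/4 - (1 + 3*(7 - 49)²) = 3807/4 - (1 + 3*(-42)²) = 3807/4 - (1 + 3*1764) = 3807/4 - (1 + 5292) = 3807/4 - 1*5293 = 3807/4 - 5293 = -17365/4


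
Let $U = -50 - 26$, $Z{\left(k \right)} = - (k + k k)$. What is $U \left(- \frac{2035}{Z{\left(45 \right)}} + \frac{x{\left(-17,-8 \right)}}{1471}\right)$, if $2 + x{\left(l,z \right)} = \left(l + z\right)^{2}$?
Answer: $- \frac{32551522}{304497} \approx -106.9$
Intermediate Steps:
$x{\left(l,z \right)} = -2 + \left(l + z\right)^{2}$
$Z{\left(k \right)} = - k - k^{2}$ ($Z{\left(k \right)} = - (k + k^{2}) = - k - k^{2}$)
$U = -76$ ($U = -50 - 26 = -76$)
$U \left(- \frac{2035}{Z{\left(45 \right)}} + \frac{x{\left(-17,-8 \right)}}{1471}\right) = - 76 \left(- \frac{2035}{\left(-1\right) 45 \left(1 + 45\right)} + \frac{-2 + \left(-17 - 8\right)^{2}}{1471}\right) = - 76 \left(- \frac{2035}{\left(-1\right) 45 \cdot 46} + \left(-2 + \left(-25\right)^{2}\right) \frac{1}{1471}\right) = - 76 \left(- \frac{2035}{-2070} + \left(-2 + 625\right) \frac{1}{1471}\right) = - 76 \left(\left(-2035\right) \left(- \frac{1}{2070}\right) + 623 \cdot \frac{1}{1471}\right) = - 76 \left(\frac{407}{414} + \frac{623}{1471}\right) = \left(-76\right) \frac{856619}{608994} = - \frac{32551522}{304497}$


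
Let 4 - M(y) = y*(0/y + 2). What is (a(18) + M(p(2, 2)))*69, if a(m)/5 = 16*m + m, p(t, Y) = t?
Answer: 105570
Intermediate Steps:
M(y) = 4 - 2*y (M(y) = 4 - y*(0/y + 2) = 4 - y*(0 + 2) = 4 - y*2 = 4 - 2*y)
a(m) = 85*m (a(m) = 5*(16*m + m) = 5*(17*m) = 85*m)
(a(18) + M(p(2, 2)))*69 = (85*18 + (4 - 2*2))*69 = (1530 + (4 - 4))*69 = (1530 + 0)*69 = 1530*69 = 105570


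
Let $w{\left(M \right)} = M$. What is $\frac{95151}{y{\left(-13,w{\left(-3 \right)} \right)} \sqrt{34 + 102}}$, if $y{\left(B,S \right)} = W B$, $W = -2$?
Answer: $\frac{95151 \sqrt{34}}{1768} \approx 313.81$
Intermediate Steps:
$y{\left(B,S \right)} = - 2 B$
$\frac{95151}{y{\left(-13,w{\left(-3 \right)} \right)} \sqrt{34 + 102}} = \frac{95151}{\left(-2\right) \left(-13\right) \sqrt{34 + 102}} = \frac{95151}{26 \sqrt{136}} = \frac{95151}{26 \cdot 2 \sqrt{34}} = \frac{95151}{52 \sqrt{34}} = 95151 \frac{\sqrt{34}}{1768} = \frac{95151 \sqrt{34}}{1768}$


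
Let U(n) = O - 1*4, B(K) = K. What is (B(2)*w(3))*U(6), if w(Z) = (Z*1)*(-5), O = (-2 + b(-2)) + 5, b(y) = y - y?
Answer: 30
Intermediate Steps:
b(y) = 0
O = 3 (O = (-2 + 0) + 5 = -2 + 5 = 3)
U(n) = -1 (U(n) = 3 - 1*4 = 3 - 4 = -1)
w(Z) = -5*Z (w(Z) = Z*(-5) = -5*Z)
(B(2)*w(3))*U(6) = (2*(-5*3))*(-1) = (2*(-15))*(-1) = -30*(-1) = 30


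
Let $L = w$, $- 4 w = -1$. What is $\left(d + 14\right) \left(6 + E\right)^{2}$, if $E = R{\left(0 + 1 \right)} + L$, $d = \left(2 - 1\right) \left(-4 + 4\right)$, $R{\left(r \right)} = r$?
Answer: $\frac{5887}{8} \approx 735.88$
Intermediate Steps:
$w = \frac{1}{4}$ ($w = \left(- \frac{1}{4}\right) \left(-1\right) = \frac{1}{4} \approx 0.25$)
$L = \frac{1}{4} \approx 0.25$
$d = 0$ ($d = 1 \cdot 0 = 0$)
$E = \frac{5}{4}$ ($E = \left(0 + 1\right) + \frac{1}{4} = 1 + \frac{1}{4} = \frac{5}{4} \approx 1.25$)
$\left(d + 14\right) \left(6 + E\right)^{2} = \left(0 + 14\right) \left(6 + \frac{5}{4}\right)^{2} = 14 \left(\frac{29}{4}\right)^{2} = 14 \cdot \frac{841}{16} = \frac{5887}{8}$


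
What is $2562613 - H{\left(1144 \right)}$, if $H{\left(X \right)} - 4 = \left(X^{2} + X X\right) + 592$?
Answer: $-55455$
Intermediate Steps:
$H{\left(X \right)} = 596 + 2 X^{2}$ ($H{\left(X \right)} = 4 + \left(\left(X^{2} + X X\right) + 592\right) = 4 + \left(\left(X^{2} + X^{2}\right) + 592\right) = 4 + \left(2 X^{2} + 592\right) = 4 + \left(592 + 2 X^{2}\right) = 596 + 2 X^{2}$)
$2562613 - H{\left(1144 \right)} = 2562613 - \left(596 + 2 \cdot 1144^{2}\right) = 2562613 - \left(596 + 2 \cdot 1308736\right) = 2562613 - \left(596 + 2617472\right) = 2562613 - 2618068 = -55455$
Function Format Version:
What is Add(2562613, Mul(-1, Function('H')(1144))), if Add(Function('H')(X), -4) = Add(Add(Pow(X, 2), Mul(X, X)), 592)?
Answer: -55455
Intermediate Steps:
Function('H')(X) = Add(596, Mul(2, Pow(X, 2))) (Function('H')(X) = Add(4, Add(Add(Pow(X, 2), Mul(X, X)), 592)) = Add(4, Add(Add(Pow(X, 2), Pow(X, 2)), 592)) = Add(4, Add(Mul(2, Pow(X, 2)), 592)) = Add(4, Add(592, Mul(2, Pow(X, 2)))) = Add(596, Mul(2, Pow(X, 2))))
Add(2562613, Mul(-1, Function('H')(1144))) = Add(2562613, Mul(-1, Add(596, Mul(2, Pow(1144, 2))))) = Add(2562613, Mul(-1, Add(596, Mul(2, 1308736)))) = Add(2562613, Mul(-1, Add(596, 2617472))) = Add(2562613, Mul(-1, 2618068)) = Add(2562613, -2618068) = -55455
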